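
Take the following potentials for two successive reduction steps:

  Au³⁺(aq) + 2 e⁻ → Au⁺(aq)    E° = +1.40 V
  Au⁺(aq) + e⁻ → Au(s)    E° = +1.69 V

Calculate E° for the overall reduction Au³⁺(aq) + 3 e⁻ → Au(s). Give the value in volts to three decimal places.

+1.497 V

Adding the free-energy changes (−nFE°) of the two steps gives −n₃FE°₃ = −n₁FE°₁ − n₂FE°₂.
E°₃ = (2×+1.40 + 1×+1.69) / 3 = (+4.490) / 3 = +1.497 V.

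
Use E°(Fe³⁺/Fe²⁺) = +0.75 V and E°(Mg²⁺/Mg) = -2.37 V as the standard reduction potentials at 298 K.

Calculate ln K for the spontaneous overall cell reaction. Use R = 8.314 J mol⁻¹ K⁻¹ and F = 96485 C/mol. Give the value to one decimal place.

Cathode: Fe³⁺/Fe²⁺; anode: Mg²⁺/Mg. E°cell = (+0.75) − (-2.37) = +3.12 V, with n = 2.
ΔG° = −nFE° = −RT ln K, so ln K = nFE°/(RT) = (2)(96485)(+3.12) / ((8.314)(298)) = 243.007.

243.0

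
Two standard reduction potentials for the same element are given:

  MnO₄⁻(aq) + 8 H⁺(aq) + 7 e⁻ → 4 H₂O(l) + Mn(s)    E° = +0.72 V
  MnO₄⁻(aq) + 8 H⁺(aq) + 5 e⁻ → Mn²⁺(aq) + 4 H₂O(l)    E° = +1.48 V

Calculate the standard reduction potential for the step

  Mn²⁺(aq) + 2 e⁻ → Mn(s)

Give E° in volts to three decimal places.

Sequential free energies add, so n₃E°₃ = n₁E°₁ + n₂E°₂.
With n₃ = 7, and the known step contributing 5×(+1.48) V, the unknown satisfies 2·E° = 7×(+0.72) − 5×(+1.48) = -2.360.
E° = -2.360 / 2 = -1.180 V.

-1.180 V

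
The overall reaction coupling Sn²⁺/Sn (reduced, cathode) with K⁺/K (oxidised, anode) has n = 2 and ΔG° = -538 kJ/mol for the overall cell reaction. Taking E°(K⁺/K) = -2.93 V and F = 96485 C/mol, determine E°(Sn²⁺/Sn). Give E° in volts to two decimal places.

E°cell = −ΔG°/(nF) = −(-538×10³)/((2)(96485)) = +2.788 V.
Since Sn²⁺/Sn is the cathode and K⁺/K the anode, E°cell = E°(Sn²⁺/Sn) − E°(K⁺/K).
So E°(Sn²⁺/Sn) = E°cell + E°(K⁺/K) = +2.788 + (-2.93) = -0.14 V.

-0.14 V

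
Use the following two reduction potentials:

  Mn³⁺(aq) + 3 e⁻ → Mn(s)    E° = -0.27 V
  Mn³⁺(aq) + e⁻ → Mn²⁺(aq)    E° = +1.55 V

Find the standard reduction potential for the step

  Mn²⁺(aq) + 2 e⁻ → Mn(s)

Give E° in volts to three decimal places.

-1.180 V

Sequential free energies add, so n₃E°₃ = n₁E°₁ + n₂E°₂.
With n₃ = 3, and the known step contributing 1×(+1.55) V, the unknown satisfies 2·E° = 3×(-0.27) − 1×(+1.55) = -2.360.
E° = -2.360 / 2 = -1.180 V.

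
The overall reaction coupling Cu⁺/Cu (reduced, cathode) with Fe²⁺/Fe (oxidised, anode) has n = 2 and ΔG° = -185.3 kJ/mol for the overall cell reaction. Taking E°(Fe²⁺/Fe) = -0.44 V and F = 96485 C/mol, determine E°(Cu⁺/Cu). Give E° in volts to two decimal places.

E°cell = −ΔG°/(nF) = −(-185.3×10³)/((2)(96485)) = +0.960 V.
Since Cu⁺/Cu is the cathode and Fe²⁺/Fe the anode, E°cell = E°(Cu⁺/Cu) − E°(Fe²⁺/Fe).
So E°(Cu⁺/Cu) = E°cell + E°(Fe²⁺/Fe) = +0.960 + (-0.44) = +0.52 V.

+0.52 V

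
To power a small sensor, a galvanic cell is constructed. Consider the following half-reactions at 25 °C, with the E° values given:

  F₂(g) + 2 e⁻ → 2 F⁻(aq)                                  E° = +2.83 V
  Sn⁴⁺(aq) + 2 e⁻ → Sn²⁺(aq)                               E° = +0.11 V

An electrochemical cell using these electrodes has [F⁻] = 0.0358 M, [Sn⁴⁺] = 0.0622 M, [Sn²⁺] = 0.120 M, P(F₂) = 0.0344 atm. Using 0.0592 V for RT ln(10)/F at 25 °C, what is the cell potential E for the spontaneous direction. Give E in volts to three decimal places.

+2.771 V

F₂/F⁻ is the cathode (higher E°), Sn⁴⁺/Sn²⁺ the anode: E°cell = +2.83 − (+0.11) = +2.72 V, n = 2.
Overall: F₂(g) + Sn²⁺(aq) → 2 F⁻(aq) + Sn⁴⁺(aq)
Q = [F⁻]^2·[Sn⁴⁺] / (P(F₂)·[Sn²⁺]); log Q = -1.714.
E = E° − (0.0592/n) log Q = +2.72 − (0.0592/2)(-1.714) = +2.771 V.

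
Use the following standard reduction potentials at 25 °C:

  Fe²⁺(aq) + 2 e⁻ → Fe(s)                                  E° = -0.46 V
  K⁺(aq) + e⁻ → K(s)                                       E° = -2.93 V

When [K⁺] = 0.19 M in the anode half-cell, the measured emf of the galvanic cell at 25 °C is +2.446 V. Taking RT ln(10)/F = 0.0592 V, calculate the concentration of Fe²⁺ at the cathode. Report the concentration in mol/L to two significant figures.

0.0056 M

Fe²⁺/Fe is the cathode, K⁺/K the anode: E°cell = +2.47 V, n = 2.
Overall reaction: Fe²⁺(aq) + 2 K(s) → Fe(s) + 2 K⁺(aq); Q = [K⁺]^2/[Fe²⁺]^1.
From E = E° − (0.0592/n) log Q: log Q = (E° − E)·n/0.0592 = (+2.47 − (+2.446))·2/0.0592 = 0.8108.
So 1·log[Fe²⁺] = 2·log(0.19) − log Q = -1.4425 − (0.8108) = -2.2533; [Fe²⁺] = 10^(-2.2533) ≈ 0.0056 M.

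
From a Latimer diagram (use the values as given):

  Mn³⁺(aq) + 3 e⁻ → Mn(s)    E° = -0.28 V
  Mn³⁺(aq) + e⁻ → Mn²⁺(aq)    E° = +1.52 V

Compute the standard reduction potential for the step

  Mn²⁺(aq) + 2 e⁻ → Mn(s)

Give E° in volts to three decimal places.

-1.180 V

Sequential free energies add, so n₃E°₃ = n₁E°₁ + n₂E°₂.
With n₃ = 3, and the known step contributing 1×(+1.52) V, the unknown satisfies 2·E° = 3×(-0.28) − 1×(+1.52) = -2.360.
E° = -2.360 / 2 = -1.180 V.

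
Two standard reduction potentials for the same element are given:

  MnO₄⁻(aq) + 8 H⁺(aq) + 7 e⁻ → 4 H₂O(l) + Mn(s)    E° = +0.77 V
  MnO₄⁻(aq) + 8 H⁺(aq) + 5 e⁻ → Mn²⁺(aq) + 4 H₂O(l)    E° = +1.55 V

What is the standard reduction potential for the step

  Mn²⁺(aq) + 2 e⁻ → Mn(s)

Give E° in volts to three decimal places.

Sequential free energies add, so n₃E°₃ = n₁E°₁ + n₂E°₂.
With n₃ = 7, and the known step contributing 5×(+1.55) V, the unknown satisfies 2·E° = 7×(+0.77) − 5×(+1.55) = -2.360.
E° = -2.360 / 2 = -1.180 V.

-1.180 V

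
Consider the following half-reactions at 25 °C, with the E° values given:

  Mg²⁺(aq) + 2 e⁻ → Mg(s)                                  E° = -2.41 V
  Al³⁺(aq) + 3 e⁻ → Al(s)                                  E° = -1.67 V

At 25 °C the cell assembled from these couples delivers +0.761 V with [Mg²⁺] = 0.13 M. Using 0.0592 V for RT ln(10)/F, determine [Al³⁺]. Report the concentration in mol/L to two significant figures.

0.54 M

Al³⁺/Al is the cathode, Mg²⁺/Mg the anode: E°cell = +0.74 V, n = 6.
Overall reaction: 2 Al³⁺(aq) + 3 Mg(s) → 2 Al(s) + 3 Mg²⁺(aq); Q = [Mg²⁺]^3/[Al³⁺]^2.
From E = E° − (0.0592/n) log Q: log Q = (E° − E)·n/0.0592 = (+0.74 − (+0.761))·6/0.0592 = -2.1284.
So 2·log[Al³⁺] = 3·log(0.13) − log Q = -2.6582 − (-2.1284) = -0.5298; log[Al³⁺] = -0.5298 / 2 = -0.2649; [Al³⁺] = 10^(-0.2649) ≈ 0.54 M.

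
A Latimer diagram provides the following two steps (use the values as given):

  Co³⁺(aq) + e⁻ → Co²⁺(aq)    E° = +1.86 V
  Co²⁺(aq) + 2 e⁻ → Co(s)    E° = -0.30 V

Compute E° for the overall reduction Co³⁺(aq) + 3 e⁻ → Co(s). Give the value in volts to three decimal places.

Since ΔG° = −nFE° is additive over sequential reductions, n₃E°₃ = n₁E°₁ + n₂E°₂.
E°₃ = (1×+1.86 + 2×-0.30) / 3 = (+1.260) / 3 = +0.420 V.
Simply averaging or adding the two E° values would be wrong; the electron-weighted sum is required.

+0.420 V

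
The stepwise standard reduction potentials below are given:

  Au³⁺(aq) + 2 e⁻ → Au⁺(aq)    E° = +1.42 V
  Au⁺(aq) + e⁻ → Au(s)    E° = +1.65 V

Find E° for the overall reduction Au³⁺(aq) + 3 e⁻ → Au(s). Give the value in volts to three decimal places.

+1.497 V

Adding the free-energy changes (−nFE°) of the two steps gives −n₃FE°₃ = −n₁FE°₁ − n₂FE°₂.
E°₃ = (2×+1.42 + 1×+1.65) / 3 = (+4.490) / 3 = +1.497 V.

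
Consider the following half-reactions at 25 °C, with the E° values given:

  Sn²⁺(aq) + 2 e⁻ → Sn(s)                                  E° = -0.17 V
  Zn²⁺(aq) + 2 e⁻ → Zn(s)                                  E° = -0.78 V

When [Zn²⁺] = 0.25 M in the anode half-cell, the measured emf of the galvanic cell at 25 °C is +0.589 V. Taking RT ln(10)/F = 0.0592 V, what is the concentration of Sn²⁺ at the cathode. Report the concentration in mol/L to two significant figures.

Sn²⁺/Sn is the cathode, Zn²⁺/Zn the anode: E°cell = +0.61 V, n = 2.
Overall reaction: Sn²⁺(aq) + Zn(s) → Sn(s) + Zn²⁺(aq); Q = [Zn²⁺]^1/[Sn²⁺]^1.
From E = E° − (0.0592/n) log Q: log Q = (E° − E)·n/0.0592 = (+0.61 − (+0.589))·2/0.0592 = 0.7095.
So 1·log[Sn²⁺] = 1·log(0.25) − log Q = -0.6021 − (0.7095) = -1.3116; [Sn²⁺] = 10^(-1.3116) ≈ 0.049 M.

0.049 M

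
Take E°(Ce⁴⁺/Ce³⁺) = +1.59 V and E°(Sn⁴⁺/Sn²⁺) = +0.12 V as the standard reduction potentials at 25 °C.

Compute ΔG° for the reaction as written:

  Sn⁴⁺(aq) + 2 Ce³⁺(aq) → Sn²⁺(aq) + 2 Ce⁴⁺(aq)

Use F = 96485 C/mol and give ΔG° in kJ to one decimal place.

+283.7 kJ

As written, Sn⁴⁺/Sn²⁺ is reduced (cathode) and Ce⁴⁺/Ce³⁺ is oxidised (anode), so E°cell = (+0.12) − (+1.59) = -1.47 V.
Balancing electrons gives n = 2.
ΔG° = −nFE° = −(2)(96485)(-1.47) = 283,666 J = +283.7 kJ.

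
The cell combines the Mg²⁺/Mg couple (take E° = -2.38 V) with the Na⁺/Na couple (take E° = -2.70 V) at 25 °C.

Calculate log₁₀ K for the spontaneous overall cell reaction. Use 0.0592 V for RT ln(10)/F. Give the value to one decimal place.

Cathode: Mg²⁺/Mg; anode: Na⁺/Na. E°cell = +0.32 V, n = 2.
log K = nE°cell / 0.0592 = (2)(+0.32) / 0.0592 = 10.8.

10.8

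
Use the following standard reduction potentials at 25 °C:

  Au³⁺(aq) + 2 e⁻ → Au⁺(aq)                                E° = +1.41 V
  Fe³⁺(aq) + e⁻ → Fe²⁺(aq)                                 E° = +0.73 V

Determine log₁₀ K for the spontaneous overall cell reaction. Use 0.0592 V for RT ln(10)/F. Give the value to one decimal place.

23.0

Cathode: Au³⁺/Au⁺; anode: Fe³⁺/Fe²⁺. E°cell = +0.68 V, n = 2.
log K = nE°cell / 0.0592 = (2)(+0.68) / 0.0592 = 23.0.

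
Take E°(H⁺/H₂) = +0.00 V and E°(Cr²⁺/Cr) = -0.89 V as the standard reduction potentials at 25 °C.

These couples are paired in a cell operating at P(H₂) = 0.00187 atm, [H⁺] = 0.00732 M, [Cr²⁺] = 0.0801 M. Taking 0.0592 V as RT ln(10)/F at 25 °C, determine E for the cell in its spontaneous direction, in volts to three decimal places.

H⁺/H₂ is the cathode (higher E°), Cr²⁺/Cr the anode: E°cell = +0.00 − (-0.89) = +0.89 V, n = 2.
Overall: 2 H⁺(aq) + Cr(s) → H₂(g) + Cr²⁺(aq)
Q = P(H₂)·[Cr²⁺] / ([H⁺]^2); log Q = 0.446.
E = E° − (0.0592/n) log Q = +0.89 − (0.0592/2)(0.446) = +0.877 V.

+0.877 V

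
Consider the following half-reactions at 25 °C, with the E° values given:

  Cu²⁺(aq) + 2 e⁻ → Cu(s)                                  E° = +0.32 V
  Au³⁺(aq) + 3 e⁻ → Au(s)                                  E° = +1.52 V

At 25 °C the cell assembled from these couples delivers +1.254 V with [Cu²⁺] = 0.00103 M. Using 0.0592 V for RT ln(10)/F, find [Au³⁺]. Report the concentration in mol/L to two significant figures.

0.018 M

Au³⁺/Au is the cathode, Cu²⁺/Cu the anode: E°cell = +1.20 V, n = 6.
Overall reaction: 2 Au³⁺(aq) + 3 Cu(s) → 2 Au(s) + 3 Cu²⁺(aq); Q = [Cu²⁺]^3/[Au³⁺]^2.
From E = E° − (0.0592/n) log Q: log Q = (E° − E)·n/0.0592 = (+1.20 − (+1.254))·6/0.0592 = -5.4730.
So 2·log[Au³⁺] = 3·log(0.00103) − log Q = -8.9615 − (-5.4730) = -3.4885; log[Au³⁺] = -3.4885 / 2 = -1.7443; [Au³⁺] = 10^(-1.7443) ≈ 0.018 M.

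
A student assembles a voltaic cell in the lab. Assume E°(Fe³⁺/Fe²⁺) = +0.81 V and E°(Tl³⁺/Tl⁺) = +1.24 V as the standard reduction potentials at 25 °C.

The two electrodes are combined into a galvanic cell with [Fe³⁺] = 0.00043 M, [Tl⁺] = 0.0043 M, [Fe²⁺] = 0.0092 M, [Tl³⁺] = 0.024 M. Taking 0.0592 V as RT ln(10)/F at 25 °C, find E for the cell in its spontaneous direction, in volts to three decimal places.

Tl³⁺/Tl⁺ is the cathode (higher E°), Fe³⁺/Fe²⁺ the anode: E°cell = +1.24 − (+0.81) = +0.43 V, n = 2.
Overall: Tl³⁺(aq) + 2 Fe²⁺(aq) → Tl⁺(aq) + 2 Fe³⁺(aq)
Q = [Tl⁺]·[Fe³⁺]^2 / ([Tl³⁺]·[Fe²⁺]^2); log Q = -3.407.
E = E° − (0.0592/n) log Q = +0.43 − (0.0592/2)(-3.407) = +0.531 V.

+0.531 V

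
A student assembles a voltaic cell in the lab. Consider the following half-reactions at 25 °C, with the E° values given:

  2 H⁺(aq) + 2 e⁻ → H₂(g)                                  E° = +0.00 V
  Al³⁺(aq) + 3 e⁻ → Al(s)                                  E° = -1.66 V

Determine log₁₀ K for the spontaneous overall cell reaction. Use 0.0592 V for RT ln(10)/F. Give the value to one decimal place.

168.2

Cathode: H⁺/H₂; anode: Al³⁺/Al. E°cell = +1.66 V, n = 6.
log K = nE°cell / 0.0592 = (6)(+1.66) / 0.0592 = 168.2.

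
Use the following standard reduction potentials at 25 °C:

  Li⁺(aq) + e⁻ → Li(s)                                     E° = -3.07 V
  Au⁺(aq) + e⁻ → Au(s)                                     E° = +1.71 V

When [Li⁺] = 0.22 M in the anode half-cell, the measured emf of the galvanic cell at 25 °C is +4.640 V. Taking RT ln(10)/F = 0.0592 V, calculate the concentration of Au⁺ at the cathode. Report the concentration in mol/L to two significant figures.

0.00095 M

Au⁺/Au is the cathode, Li⁺/Li the anode: E°cell = +4.78 V, n = 1.
Overall reaction: Au⁺(aq) + Li(s) → Au(s) + Li⁺(aq); Q = [Li⁺]^1/[Au⁺]^1.
From E = E° − (0.0592/n) log Q: log Q = (E° − E)·n/0.0592 = (+4.78 − (+4.640))·1/0.0592 = 2.3649.
So 1·log[Au⁺] = 1·log(0.22) − log Q = -0.6576 − (2.3649) = -3.0225; [Au⁺] = 10^(-3.0225) ≈ 0.00095 M.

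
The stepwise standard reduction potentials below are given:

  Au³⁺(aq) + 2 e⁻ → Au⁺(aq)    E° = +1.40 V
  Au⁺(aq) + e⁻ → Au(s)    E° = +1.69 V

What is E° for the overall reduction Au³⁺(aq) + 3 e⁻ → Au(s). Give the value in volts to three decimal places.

Adding the free-energy changes (−nFE°) of the two steps gives −n₃FE°₃ = −n₁FE°₁ − n₂FE°₂.
E°₃ = (2×+1.40 + 1×+1.69) / 3 = (+4.490) / 3 = +1.497 V.

+1.497 V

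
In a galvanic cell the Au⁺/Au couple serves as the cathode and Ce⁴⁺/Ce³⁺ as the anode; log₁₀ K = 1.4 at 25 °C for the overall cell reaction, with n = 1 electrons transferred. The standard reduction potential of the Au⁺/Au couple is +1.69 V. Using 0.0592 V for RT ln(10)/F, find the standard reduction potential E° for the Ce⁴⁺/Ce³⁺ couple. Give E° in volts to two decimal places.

E°cell = (0.0592/n)·log K = (0.0592/1)(1.4) = +0.083 V.
Since Au⁺/Au is the cathode and Ce⁴⁺/Ce³⁺ the anode, E°cell = E°(Au⁺/Au) − E°(Ce⁴⁺/Ce³⁺).
So E°(Ce⁴⁺/Ce³⁺) = E°(Au⁺/Au) − E°cell = (+1.69) − (+0.083) = +1.61 V.

+1.61 V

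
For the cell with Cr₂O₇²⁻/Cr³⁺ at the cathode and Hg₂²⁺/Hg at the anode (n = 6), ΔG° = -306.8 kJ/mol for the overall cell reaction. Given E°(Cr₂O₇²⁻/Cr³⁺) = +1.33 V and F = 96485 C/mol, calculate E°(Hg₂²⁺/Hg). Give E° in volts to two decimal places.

+0.80 V

E°cell = −ΔG°/(nF) = −(-306.8×10³)/((6)(96485)) = +0.530 V.
Since Cr₂O₇²⁻/Cr³⁺ is the cathode and Hg₂²⁺/Hg the anode, E°cell = E°(Cr₂O₇²⁻/Cr³⁺) − E°(Hg₂²⁺/Hg).
So E°(Hg₂²⁺/Hg) = E°(Cr₂O₇²⁻/Cr³⁺) − E°cell = (+1.33) − (+0.530) = +0.80 V.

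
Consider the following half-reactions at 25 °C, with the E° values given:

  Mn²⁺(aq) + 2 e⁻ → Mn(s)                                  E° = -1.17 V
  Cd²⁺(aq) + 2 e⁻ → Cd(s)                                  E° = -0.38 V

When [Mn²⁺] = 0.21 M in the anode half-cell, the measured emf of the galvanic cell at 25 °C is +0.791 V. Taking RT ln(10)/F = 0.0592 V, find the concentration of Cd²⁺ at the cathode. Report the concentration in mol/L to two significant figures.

0.23 M

Cd²⁺/Cd is the cathode, Mn²⁺/Mn the anode: E°cell = +0.79 V, n = 2.
Overall reaction: Cd²⁺(aq) + Mn(s) → Cd(s) + Mn²⁺(aq); Q = [Mn²⁺]^1/[Cd²⁺]^1.
From E = E° − (0.0592/n) log Q: log Q = (E° − E)·n/0.0592 = (+0.79 − (+0.791))·2/0.0592 = -0.0338.
So 1·log[Cd²⁺] = 1·log(0.21) − log Q = -0.6778 − (-0.0338) = -0.6440; [Cd²⁺] = 10^(-0.6440) ≈ 0.23 M.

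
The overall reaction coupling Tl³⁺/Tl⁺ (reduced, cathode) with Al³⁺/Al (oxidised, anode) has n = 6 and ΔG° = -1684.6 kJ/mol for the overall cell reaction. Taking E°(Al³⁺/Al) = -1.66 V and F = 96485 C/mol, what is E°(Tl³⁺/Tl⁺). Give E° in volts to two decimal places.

E°cell = −ΔG°/(nF) = −(-1684.6×10³)/((6)(96485)) = +2.910 V.
Since Tl³⁺/Tl⁺ is the cathode and Al³⁺/Al the anode, E°cell = E°(Tl³⁺/Tl⁺) − E°(Al³⁺/Al).
So E°(Tl³⁺/Tl⁺) = E°cell + E°(Al³⁺/Al) = +2.910 + (-1.66) = +1.25 V.

+1.25 V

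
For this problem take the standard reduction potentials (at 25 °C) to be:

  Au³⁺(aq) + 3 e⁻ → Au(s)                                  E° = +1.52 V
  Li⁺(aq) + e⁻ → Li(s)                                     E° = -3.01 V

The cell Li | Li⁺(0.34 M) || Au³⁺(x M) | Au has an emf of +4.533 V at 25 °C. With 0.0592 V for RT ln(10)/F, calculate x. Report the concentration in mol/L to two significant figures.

Au³⁺/Au is the cathode, Li⁺/Li the anode: E°cell = +4.53 V, n = 3.
Overall reaction: Au³⁺(aq) + 3 Li(s) → Au(s) + 3 Li⁺(aq); Q = [Li⁺]^3/[Au³⁺]^1.
From E = E° − (0.0592/n) log Q: log Q = (E° − E)·n/0.0592 = (+4.53 − (+4.533))·3/0.0592 = -0.1520.
So 1·log[Au³⁺] = 3·log(0.34) − log Q = -1.4056 − (-0.1520) = -1.2536; [Au³⁺] = 10^(-1.2536) ≈ 0.056 M.

0.056 M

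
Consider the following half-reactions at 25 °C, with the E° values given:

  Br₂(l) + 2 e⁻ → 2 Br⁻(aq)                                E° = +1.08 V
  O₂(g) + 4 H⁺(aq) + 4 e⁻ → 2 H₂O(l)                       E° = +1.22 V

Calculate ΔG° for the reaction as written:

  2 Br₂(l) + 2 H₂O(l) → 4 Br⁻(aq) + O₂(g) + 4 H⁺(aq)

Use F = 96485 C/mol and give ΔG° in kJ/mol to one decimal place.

+54.0 kJ/mol

As written, Br₂/Br⁻ is reduced (cathode) and O₂/H₂O is oxidised (anode), so E°cell = (+1.08) − (+1.22) = -0.14 V.
Balancing electrons gives n = 4.
ΔG° = −nFE° = −(4)(96485)(-0.14) = 54,032 J = +54.0 kJ/mol.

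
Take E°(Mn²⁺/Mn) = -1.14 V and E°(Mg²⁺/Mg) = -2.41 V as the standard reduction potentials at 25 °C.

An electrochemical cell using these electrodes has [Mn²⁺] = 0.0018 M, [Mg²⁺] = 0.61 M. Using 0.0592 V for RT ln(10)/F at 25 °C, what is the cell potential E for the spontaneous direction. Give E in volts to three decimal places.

+1.195 V

Mn²⁺/Mn is the cathode (higher E°), Mg²⁺/Mg the anode: E°cell = -1.14 − (-2.41) = +1.27 V, n = 2.
Overall: Mn²⁺(aq) + Mg(s) → Mn(s) + Mg²⁺(aq)
Q = [Mg²⁺] / ([Mn²⁺]); log Q = 2.530.
E = E° − (0.0592/n) log Q = +1.27 − (0.0592/2)(2.530) = +1.195 V.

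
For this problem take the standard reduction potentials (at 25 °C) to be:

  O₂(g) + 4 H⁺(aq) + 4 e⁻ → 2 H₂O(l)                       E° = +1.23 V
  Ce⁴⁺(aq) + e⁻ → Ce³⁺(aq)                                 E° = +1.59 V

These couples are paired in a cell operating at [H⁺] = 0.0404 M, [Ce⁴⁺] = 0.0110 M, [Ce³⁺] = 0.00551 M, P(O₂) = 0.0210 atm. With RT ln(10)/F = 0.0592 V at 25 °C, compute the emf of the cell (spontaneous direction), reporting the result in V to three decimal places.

Ce⁴⁺/Ce³⁺ is the cathode (higher E°), O₂/H₂O the anode: E°cell = +1.59 − (+1.23) = +0.36 V, n = 4.
Overall: 4 Ce⁴⁺(aq) + 2 H₂O(l) → 4 Ce³⁺(aq) + O₂(g) + 4 H⁺(aq)
Q = [Ce³⁺]^4·P(O₂)·[H⁺]^4 / ([Ce⁴⁺]^4); log Q = -8.453.
E = E° − (0.0592/n) log Q = +0.36 − (0.0592/4)(-8.453) = +0.485 V.

+0.485 V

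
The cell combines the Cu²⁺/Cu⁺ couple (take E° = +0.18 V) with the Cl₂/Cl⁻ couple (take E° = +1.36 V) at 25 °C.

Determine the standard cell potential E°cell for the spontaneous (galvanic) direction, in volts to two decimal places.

The Cl₂/Cl⁻ couple has the higher reduction potential, so it is the cathode; Cu²⁺/Cu⁺ is oxidised at the anode.
E°cell = E°(cathode) − E°(anode) = (+1.36) − (+0.18) = +1.18 V.

+1.18 V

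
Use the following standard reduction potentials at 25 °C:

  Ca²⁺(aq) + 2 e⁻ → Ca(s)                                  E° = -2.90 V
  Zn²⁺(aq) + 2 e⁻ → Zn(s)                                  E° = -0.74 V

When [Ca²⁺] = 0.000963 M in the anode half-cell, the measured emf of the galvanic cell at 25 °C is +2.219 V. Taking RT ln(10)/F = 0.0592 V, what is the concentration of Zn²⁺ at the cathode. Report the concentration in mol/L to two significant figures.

Zn²⁺/Zn is the cathode, Ca²⁺/Ca the anode: E°cell = +2.16 V, n = 2.
Overall reaction: Zn²⁺(aq) + Ca(s) → Zn(s) + Ca²⁺(aq); Q = [Ca²⁺]^1/[Zn²⁺]^1.
From E = E° − (0.0592/n) log Q: log Q = (E° − E)·n/0.0592 = (+2.16 − (+2.219))·2/0.0592 = -1.9932.
So 1·log[Zn²⁺] = 1·log(0.000963) − log Q = -3.0164 − (-1.9932) = -1.0232; [Zn²⁺] = 10^(-1.0232) ≈ 0.095 M.

0.095 M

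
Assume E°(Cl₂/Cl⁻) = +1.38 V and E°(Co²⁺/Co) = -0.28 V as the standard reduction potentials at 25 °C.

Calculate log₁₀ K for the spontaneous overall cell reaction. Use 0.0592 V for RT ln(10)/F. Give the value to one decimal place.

Cathode: Cl₂/Cl⁻; anode: Co²⁺/Co. E°cell = +1.66 V, n = 2.
log K = nE°cell / 0.0592 = (2)(+1.66) / 0.0592 = 56.1.

56.1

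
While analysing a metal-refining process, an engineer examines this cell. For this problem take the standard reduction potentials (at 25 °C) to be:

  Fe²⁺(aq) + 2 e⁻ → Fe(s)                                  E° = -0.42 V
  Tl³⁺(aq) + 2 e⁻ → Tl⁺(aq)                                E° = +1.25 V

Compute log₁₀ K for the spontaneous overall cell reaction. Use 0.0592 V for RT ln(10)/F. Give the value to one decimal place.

56.4

Cathode: Tl³⁺/Tl⁺; anode: Fe²⁺/Fe. E°cell = +1.67 V, n = 2.
log K = nE°cell / 0.0592 = (2)(+1.67) / 0.0592 = 56.4.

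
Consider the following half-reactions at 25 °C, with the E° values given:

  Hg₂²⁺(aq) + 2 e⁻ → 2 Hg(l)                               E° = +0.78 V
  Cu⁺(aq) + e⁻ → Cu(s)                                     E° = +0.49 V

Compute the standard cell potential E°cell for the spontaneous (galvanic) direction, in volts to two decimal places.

+0.29 V

The Hg₂²⁺/Hg couple has the higher reduction potential, so it is the cathode; Cu⁺/Cu is oxidised at the anode.
E°cell = E°(cathode) − E°(anode) = (+0.78) − (+0.49) = +0.29 V.
Since E°cell > 0, the reaction is spontaneous under standard conditions.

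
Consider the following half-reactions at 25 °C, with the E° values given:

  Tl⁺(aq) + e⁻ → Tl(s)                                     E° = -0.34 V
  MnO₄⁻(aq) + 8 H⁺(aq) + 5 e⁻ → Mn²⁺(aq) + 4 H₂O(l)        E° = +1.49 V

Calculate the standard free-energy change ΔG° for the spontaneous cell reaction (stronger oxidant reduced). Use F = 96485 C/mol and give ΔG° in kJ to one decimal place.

MnO₄⁻/Mn²⁺ (E° = +1.49 V) is the cathode; Tl⁺/Tl (E° = -0.34 V) is the anode, so E°cell = +1.83 V.
Balancing electrons gives n = 5 (lcm of 5 and 1).
ΔG° = −nFE° = −(5)(96485)(+1.83) = -882,838 J = -882.8 kJ.

-882.8 kJ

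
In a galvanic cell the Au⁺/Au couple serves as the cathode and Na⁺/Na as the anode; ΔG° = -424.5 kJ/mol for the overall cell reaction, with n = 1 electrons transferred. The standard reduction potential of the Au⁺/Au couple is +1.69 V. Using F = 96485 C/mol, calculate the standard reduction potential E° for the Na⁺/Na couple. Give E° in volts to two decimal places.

E°cell = −ΔG°/(nF) = −(-424.5×10³)/((1)(96485)) = +4.400 V.
Since Au⁺/Au is the cathode and Na⁺/Na the anode, E°cell = E°(Au⁺/Au) − E°(Na⁺/Na).
So E°(Na⁺/Na) = E°(Au⁺/Au) − E°cell = (+1.69) − (+4.400) = -2.71 V.

-2.71 V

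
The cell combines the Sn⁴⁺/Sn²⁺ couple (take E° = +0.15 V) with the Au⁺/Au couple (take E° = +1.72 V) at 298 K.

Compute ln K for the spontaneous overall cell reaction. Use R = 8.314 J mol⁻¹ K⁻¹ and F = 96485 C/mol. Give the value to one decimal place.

Cathode: Au⁺/Au; anode: Sn⁴⁺/Sn²⁺. E°cell = (+1.72) − (+0.15) = +1.57 V, with n = 2.
ΔG° = −nFE° = −RT ln K, so ln K = nFE°/(RT) = (2)(96485)(+1.57) / ((8.314)(298)) = 122.282.

122.3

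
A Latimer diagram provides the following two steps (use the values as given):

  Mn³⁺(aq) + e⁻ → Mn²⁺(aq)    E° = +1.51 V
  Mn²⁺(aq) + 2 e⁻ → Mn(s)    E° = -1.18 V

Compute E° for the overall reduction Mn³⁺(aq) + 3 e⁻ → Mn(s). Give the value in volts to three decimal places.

Standard free energies of sequential steps add: ΔG°₃ = ΔG°₁ + ΔG°₂, so n₃E°₃ = n₁E°₁ + n₂E°₂.
E°₃ = (1×+1.51 + 2×-1.18) / 3 = (-0.850) / 3 = -0.283 V.

-0.283 V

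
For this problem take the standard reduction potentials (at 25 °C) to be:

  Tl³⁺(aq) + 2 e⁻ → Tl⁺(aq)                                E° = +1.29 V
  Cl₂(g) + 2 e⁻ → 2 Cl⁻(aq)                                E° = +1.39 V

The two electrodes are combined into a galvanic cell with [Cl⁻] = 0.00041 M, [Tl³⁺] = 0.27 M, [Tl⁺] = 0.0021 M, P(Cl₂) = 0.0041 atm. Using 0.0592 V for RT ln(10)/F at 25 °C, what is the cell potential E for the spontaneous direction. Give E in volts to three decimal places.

Cl₂/Cl⁻ is the cathode (higher E°), Tl³⁺/Tl⁺ the anode: E°cell = +1.39 − (+1.29) = +0.10 V, n = 2.
Overall: Cl₂(g) + Tl⁺(aq) → 2 Cl⁻(aq) + Tl³⁺(aq)
Q = [Cl⁻]^2·[Tl³⁺] / (P(Cl₂)·[Tl⁺]); log Q = -2.278.
E = E° − (0.0592/n) log Q = +0.10 − (0.0592/2)(-2.278) = +0.167 V.

+0.167 V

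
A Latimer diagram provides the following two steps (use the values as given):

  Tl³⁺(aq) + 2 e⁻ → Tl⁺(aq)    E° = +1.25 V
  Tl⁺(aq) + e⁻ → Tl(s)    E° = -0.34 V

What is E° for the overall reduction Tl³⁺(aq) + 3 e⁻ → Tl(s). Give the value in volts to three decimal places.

+0.720 V

Standard free energies of sequential steps add: ΔG°₃ = ΔG°₁ + ΔG°₂, so n₃E°₃ = n₁E°₁ + n₂E°₂.
E°₃ = (2×+1.25 + 1×-0.34) / 3 = (+2.160) / 3 = +0.720 V.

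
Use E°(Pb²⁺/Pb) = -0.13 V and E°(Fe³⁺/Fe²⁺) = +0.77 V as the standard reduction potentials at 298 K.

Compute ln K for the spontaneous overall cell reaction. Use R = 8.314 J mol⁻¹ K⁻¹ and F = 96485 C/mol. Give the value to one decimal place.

Cathode: Fe³⁺/Fe²⁺; anode: Pb²⁺/Pb. E°cell = (+0.77) − (-0.13) = +0.90 V, with n = 2.
ΔG° = −nFE° = −RT ln K, so ln K = nFE°/(RT) = (2)(96485)(+0.90) / ((8.314)(298)) = 70.098.

70.1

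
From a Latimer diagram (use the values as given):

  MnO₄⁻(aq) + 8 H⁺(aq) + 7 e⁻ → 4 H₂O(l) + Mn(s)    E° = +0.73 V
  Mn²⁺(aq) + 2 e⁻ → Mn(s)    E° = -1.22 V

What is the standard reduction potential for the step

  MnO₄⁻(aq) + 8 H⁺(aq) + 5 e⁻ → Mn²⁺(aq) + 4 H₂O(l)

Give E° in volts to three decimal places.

+1.510 V

Sequential free energies add, so n₃E°₃ = n₁E°₁ + n₂E°₂.
With n₃ = 7, and the known step contributing 2×(-1.22) V, the unknown satisfies 5·E° = 7×(+0.73) − 2×(-1.22) = +7.550.
E° = +7.550 / 5 = +1.510 V.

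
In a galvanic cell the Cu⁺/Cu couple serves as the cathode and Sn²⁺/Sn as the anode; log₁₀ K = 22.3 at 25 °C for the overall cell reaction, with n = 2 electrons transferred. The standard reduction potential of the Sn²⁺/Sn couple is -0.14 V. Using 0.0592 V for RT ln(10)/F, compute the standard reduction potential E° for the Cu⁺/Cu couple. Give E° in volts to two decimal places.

E°cell = (0.0592/n)·log K = (0.0592/2)(22.3) = +0.660 V.
Since Cu⁺/Cu is the cathode and Sn²⁺/Sn the anode, E°cell = E°(Cu⁺/Cu) − E°(Sn²⁺/Sn).
So E°(Cu⁺/Cu) = E°cell + E°(Sn²⁺/Sn) = +0.660 + (-0.14) = +0.52 V.

+0.52 V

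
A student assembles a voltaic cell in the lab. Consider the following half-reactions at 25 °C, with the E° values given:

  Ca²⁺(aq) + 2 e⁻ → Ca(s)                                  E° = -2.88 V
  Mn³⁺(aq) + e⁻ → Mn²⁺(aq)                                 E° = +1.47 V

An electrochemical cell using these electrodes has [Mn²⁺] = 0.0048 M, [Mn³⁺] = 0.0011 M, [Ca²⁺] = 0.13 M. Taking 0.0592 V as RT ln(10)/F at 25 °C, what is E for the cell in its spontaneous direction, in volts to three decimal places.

+4.338 V

Mn³⁺/Mn²⁺ is the cathode (higher E°), Ca²⁺/Ca the anode: E°cell = +1.47 − (-2.88) = +4.35 V, n = 2.
Overall: 2 Mn³⁺(aq) + Ca(s) → 2 Mn²⁺(aq) + Ca²⁺(aq)
Q = [Mn²⁺]^2·[Ca²⁺] / ([Mn³⁺]^2); log Q = 0.394.
E = E° − (0.0592/n) log Q = +4.35 − (0.0592/2)(0.394) = +4.338 V.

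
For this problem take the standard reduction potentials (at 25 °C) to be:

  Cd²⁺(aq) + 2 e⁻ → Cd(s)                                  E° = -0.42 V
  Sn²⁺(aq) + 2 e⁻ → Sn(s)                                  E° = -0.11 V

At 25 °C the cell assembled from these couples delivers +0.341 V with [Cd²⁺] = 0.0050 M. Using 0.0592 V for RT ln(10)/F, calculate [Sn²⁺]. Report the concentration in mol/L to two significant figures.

Sn²⁺/Sn is the cathode, Cd²⁺/Cd the anode: E°cell = +0.31 V, n = 2.
Overall reaction: Sn²⁺(aq) + Cd(s) → Sn(s) + Cd²⁺(aq); Q = [Cd²⁺]^1/[Sn²⁺]^1.
From E = E° − (0.0592/n) log Q: log Q = (E° − E)·n/0.0592 = (+0.31 − (+0.341))·2/0.0592 = -1.0473.
So 1·log[Sn²⁺] = 1·log(0.005) − log Q = -2.3010 − (-1.0473) = -1.2537; [Sn²⁺] = 10^(-1.2537) ≈ 0.056 M.

0.056 M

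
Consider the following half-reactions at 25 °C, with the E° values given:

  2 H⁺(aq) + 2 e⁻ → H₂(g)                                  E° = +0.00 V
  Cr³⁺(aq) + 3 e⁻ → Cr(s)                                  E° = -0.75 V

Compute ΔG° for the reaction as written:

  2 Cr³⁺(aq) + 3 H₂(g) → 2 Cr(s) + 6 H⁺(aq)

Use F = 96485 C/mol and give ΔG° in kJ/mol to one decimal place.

As written, Cr³⁺/Cr is reduced (cathode) and H⁺/H₂ is oxidised (anode), so E°cell = (-0.75) − (+0.00) = -0.75 V.
Balancing electrons gives n = 6.
ΔG° = −nFE° = −(6)(96485)(-0.75) = 434,182 J = +434.2 kJ/mol.

+434.2 kJ/mol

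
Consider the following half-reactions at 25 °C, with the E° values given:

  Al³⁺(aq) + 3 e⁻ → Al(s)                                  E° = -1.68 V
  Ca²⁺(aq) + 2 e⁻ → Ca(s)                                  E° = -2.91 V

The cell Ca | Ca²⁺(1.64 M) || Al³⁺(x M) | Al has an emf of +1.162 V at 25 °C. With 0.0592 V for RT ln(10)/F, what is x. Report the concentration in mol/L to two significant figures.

0.00075 M

Al³⁺/Al is the cathode, Ca²⁺/Ca the anode: E°cell = +1.23 V, n = 6.
Overall reaction: 2 Al³⁺(aq) + 3 Ca(s) → 2 Al(s) + 3 Ca²⁺(aq); Q = [Ca²⁺]^3/[Al³⁺]^2.
From E = E° − (0.0592/n) log Q: log Q = (E° − E)·n/0.0592 = (+1.23 − (+1.162))·6/0.0592 = 6.8919.
So 2·log[Al³⁺] = 3·log(1.64) − log Q = 0.6445 − (6.8919) = -6.2474; log[Al³⁺] = -6.2474 / 2 = -3.1237; [Al³⁺] = 10^(-3.1237) ≈ 0.00075 M.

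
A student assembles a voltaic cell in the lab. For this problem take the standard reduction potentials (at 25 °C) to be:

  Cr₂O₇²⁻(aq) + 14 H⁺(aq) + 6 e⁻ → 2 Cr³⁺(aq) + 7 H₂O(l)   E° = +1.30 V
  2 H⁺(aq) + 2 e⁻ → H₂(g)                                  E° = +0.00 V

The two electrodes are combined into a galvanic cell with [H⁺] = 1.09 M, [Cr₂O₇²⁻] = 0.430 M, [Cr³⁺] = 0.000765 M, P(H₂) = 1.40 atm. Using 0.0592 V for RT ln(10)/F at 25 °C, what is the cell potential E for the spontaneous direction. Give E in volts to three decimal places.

+1.365 V

Cr₂O₇²⁻/Cr³⁺ is the cathode (higher E°), H⁺/H₂ the anode: E°cell = +1.30 − (+0.00) = +1.30 V, n = 6.
Overall: Cr₂O₇²⁻(aq) + 8 H⁺(aq) + 3 H₂(g) → 2 Cr³⁺(aq) + 7 H₂O(l)
Q = [Cr³⁺]^2 / ([Cr₂O₇²⁻]·[H⁺]^8·P(H₂)^3); log Q = -6.604.
E = E° − (0.0592/n) log Q = +1.30 − (0.0592/6)(-6.604) = +1.365 V.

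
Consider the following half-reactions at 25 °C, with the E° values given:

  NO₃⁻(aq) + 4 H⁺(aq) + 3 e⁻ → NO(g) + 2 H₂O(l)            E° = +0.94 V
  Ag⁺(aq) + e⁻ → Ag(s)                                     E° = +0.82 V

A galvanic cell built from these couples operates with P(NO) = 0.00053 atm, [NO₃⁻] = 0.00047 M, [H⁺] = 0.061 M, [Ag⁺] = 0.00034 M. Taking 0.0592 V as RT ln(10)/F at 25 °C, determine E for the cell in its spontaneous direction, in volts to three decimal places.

NO₃⁻/NO is the cathode (higher E°), Ag⁺/Ag the anode: E°cell = +0.94 − (+0.82) = +0.12 V, n = 3.
Overall: NO₃⁻(aq) + 4 H⁺(aq) + 3 Ag(s) → NO(g) + 2 H₂O(l) + 3 Ag⁺(aq)
Q = P(NO)·[Ag⁺]^3 / ([NO₃⁻]·[H⁺]^4); log Q = -5.495.
E = E° − (0.0592/n) log Q = +0.12 − (0.0592/3)(-5.495) = +0.228 V.

+0.228 V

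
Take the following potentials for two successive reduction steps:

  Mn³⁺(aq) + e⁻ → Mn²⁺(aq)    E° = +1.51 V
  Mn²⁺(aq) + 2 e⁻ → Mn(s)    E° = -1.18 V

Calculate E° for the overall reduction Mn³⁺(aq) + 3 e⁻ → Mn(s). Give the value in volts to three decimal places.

-0.283 V

Since ΔG° = −nFE° is additive over sequential reductions, n₃E°₃ = n₁E°₁ + n₂E°₂.
E°₃ = (1×+1.51 + 2×-1.18) / 3 = (-0.850) / 3 = -0.283 V.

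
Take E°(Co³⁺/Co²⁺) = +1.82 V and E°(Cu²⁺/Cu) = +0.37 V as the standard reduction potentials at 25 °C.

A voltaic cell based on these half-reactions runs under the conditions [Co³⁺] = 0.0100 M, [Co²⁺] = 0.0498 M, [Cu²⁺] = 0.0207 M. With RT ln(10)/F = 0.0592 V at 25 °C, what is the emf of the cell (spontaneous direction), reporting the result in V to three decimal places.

+1.459 V

Co³⁺/Co²⁺ is the cathode (higher E°), Cu²⁺/Cu the anode: E°cell = +1.82 − (+0.37) = +1.45 V, n = 2.
Overall: 2 Co³⁺(aq) + Cu(s) → 2 Co²⁺(aq) + Cu²⁺(aq)
Q = [Co²⁺]^2·[Cu²⁺] / ([Co³⁺]^2); log Q = -0.290.
E = E° − (0.0592/n) log Q = +1.45 − (0.0592/2)(-0.290) = +1.459 V.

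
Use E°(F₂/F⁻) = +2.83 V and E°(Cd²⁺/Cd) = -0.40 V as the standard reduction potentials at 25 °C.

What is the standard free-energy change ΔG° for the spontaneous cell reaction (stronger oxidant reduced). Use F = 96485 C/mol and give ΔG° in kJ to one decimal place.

F₂/F⁻ (E° = +2.83 V) is the cathode; Cd²⁺/Cd (E° = -0.40 V) is the anode, so E°cell = +3.23 V.
Balancing electrons gives n = 2 (lcm of 2 and 2).
ΔG° = −nFE° = −(2)(96485)(+3.23) = -623,293 J = -623.3 kJ.

-623.3 kJ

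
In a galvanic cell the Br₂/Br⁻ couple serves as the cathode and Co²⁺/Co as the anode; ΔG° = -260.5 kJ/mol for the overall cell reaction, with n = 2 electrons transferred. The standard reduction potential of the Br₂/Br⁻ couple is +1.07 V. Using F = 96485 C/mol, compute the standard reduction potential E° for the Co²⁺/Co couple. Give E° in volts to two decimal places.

-0.28 V

E°cell = −ΔG°/(nF) = −(-260.5×10³)/((2)(96485)) = +1.350 V.
Since Br₂/Br⁻ is the cathode and Co²⁺/Co the anode, E°cell = E°(Br₂/Br⁻) − E°(Co²⁺/Co).
So E°(Co²⁺/Co) = E°(Br₂/Br⁻) − E°cell = (+1.07) − (+1.350) = -0.28 V.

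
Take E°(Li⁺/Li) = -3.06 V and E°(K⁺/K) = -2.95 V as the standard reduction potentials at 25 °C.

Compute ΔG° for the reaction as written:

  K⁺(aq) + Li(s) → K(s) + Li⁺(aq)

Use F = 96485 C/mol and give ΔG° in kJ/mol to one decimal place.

-10.6 kJ/mol

As written, K⁺/K is reduced (cathode) and Li⁺/Li is oxidised (anode), so E°cell = (-2.95) − (-3.06) = +0.11 V.
Balancing electrons gives n = 1.
ΔG° = −nFE° = −(1)(96485)(+0.11) = -10,613 J = -10.6 kJ/mol.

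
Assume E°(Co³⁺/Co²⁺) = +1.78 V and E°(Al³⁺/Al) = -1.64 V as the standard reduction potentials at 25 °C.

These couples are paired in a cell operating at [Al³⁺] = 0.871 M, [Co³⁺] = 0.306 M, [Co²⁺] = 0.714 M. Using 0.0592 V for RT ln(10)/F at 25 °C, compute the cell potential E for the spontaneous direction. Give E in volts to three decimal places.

Co³⁺/Co²⁺ is the cathode (higher E°), Al³⁺/Al the anode: E°cell = +1.78 − (-1.64) = +3.42 V, n = 3.
Overall: 3 Co³⁺(aq) + Al(s) → 3 Co²⁺(aq) + Al³⁺(aq)
Q = [Co²⁺]^3·[Al³⁺] / ([Co³⁺]^3); log Q = 1.044.
E = E° − (0.0592/n) log Q = +3.42 − (0.0592/3)(1.044) = +3.399 V.

+3.399 V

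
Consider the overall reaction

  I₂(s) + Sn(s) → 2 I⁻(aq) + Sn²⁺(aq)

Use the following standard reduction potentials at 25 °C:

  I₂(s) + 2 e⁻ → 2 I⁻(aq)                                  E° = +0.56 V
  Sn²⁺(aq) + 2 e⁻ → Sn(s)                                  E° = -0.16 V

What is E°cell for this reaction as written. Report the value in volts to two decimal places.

+0.72 V

The I₂/I⁻ couple has the higher reduction potential, so it is the cathode; Sn²⁺/Sn is oxidised at the anode.
E°cell = E°(cathode) − E°(anode) = (+0.56) − (-0.16) = +0.72 V.
Since E°cell > 0, the reaction is spontaneous under standard conditions.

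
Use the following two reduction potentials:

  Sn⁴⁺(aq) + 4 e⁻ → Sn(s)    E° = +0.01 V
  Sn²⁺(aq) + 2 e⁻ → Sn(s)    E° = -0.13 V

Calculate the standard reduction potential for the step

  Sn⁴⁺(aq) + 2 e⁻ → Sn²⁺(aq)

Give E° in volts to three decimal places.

+0.150 V

Sequential free energies add, so n₃E°₃ = n₁E°₁ + n₂E°₂.
With n₃ = 4, and the known step contributing 2×(-0.13) V, the unknown satisfies 2·E° = 4×(+0.01) − 2×(-0.13) = +0.300.
E° = +0.300 / 2 = +0.150 V.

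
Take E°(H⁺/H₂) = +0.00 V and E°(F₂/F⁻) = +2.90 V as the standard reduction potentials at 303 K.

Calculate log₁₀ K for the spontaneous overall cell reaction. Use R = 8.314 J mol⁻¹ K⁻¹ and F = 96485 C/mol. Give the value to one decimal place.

96.5

Cathode: F₂/F⁻; anode: H⁺/H₂. E°cell = (+2.90) − (+0.00) = +2.90 V, with n = 2.
ΔG° = −nFE° = −RT ln K, so ln K = nFE°/(RT) = (2)(96485)(+2.90) / ((8.314)(303)) = 222.144.
log₁₀ K = 222.144 / ln 10 = 96.5.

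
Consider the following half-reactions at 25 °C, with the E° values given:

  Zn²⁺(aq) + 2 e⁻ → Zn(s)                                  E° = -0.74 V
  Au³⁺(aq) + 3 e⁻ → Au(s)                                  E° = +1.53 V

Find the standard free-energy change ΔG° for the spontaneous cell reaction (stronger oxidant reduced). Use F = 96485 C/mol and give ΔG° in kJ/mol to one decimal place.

Au³⁺/Au (E° = +1.53 V) is the cathode; Zn²⁺/Zn (E° = -0.74 V) is the anode, so E°cell = +2.27 V.
Balancing electrons gives n = 6 (lcm of 3 and 2).
ΔG° = −nFE° = −(6)(96485)(+2.27) = -1,314,126 J = -1314.1 kJ/mol.

-1314.1 kJ/mol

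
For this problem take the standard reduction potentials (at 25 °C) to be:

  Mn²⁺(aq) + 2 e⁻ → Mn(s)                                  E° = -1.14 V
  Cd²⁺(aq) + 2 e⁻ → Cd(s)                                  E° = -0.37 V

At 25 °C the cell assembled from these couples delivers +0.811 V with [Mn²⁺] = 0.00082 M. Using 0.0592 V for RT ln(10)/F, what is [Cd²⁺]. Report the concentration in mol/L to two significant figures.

0.020 M

Cd²⁺/Cd is the cathode, Mn²⁺/Mn the anode: E°cell = +0.77 V, n = 2.
Overall reaction: Cd²⁺(aq) + Mn(s) → Cd(s) + Mn²⁺(aq); Q = [Mn²⁺]^1/[Cd²⁺]^1.
From E = E° − (0.0592/n) log Q: log Q = (E° − E)·n/0.0592 = (+0.77 − (+0.811))·2/0.0592 = -1.3851.
So 1·log[Cd²⁺] = 1·log(0.00082) − log Q = -3.0862 − (-1.3851) = -1.7011; [Cd²⁺] = 10^(-1.7011) ≈ 0.020 M.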